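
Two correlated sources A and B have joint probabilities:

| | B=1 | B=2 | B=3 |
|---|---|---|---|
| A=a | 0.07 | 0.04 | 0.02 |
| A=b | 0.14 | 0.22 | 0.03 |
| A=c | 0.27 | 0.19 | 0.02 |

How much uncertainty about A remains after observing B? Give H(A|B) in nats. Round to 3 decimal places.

0.956 nats

Marginals: p(A) = (0.1300, 0.3900, 0.4800), p(B) = (0.4800, 0.4500, 0.0700).
H(A|B) = Σ p(B) · H(A|B=·).
  B=1: p=0.4800, H(A|B=1) = 0.9638
  B=2: p=0.4500, H(A|B=2) = 0.9291
  B=3: p=0.0700, H(A|B=3) = 1.0790
Weighted sum = 0.956 nats.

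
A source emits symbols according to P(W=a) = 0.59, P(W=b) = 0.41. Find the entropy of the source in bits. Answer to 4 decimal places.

0.9765 bits

H(W) = −Σ p·log₂ p.
  −(0.59)·log₂(0.59) = 0.44912
  −(0.41)·log₂(0.41) = 0.52738
Sum: 0.44912 + 0.52738 = 0.9765 bits.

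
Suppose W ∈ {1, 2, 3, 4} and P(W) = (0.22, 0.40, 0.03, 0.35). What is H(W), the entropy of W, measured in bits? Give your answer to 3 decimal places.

1.691 bits

H(W) = −Σ p·log₂ p.
  −(0.22)·log₂(0.22) = 0.4806
  −(0.40)·log₂(0.40) = 0.5288
  −(0.03)·log₂(0.03) = 0.1518
  −(0.35)·log₂(0.35) = 0.5301
Sum: 0.4806 + 0.5288 + 0.1518 + 0.5301 = 1.691 bits.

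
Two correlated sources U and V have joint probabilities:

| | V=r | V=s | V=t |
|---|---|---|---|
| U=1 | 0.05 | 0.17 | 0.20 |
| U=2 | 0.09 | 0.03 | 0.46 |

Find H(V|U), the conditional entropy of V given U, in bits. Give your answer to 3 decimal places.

1.113 bits

Chain rule: H(V|U) = H(U,V) − H(U).
Marginals: p(U) = (0.4200, 0.5800), p(V) = (0.1400, 0.2000, 0.6600).
H(U,V) = 2.0948 bits; H(U) = 0.9815 bits.
H(V|U) = 2.0948 − 0.9815 = 1.113 bits.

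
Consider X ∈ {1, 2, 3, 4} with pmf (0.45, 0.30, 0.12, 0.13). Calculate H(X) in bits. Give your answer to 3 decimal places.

1.789 bits

H(X) = −Σ p·log₂ p.
  −(0.45)·log₂(0.45) = 0.5184
  −(0.30)·log₂(0.30) = 0.5211
  −(0.12)·log₂(0.12) = 0.3671
  −(0.13)·log₂(0.13) = 0.3826
Sum: 0.5184 + 0.5211 + 0.3671 + 0.3826 = 1.789 bits.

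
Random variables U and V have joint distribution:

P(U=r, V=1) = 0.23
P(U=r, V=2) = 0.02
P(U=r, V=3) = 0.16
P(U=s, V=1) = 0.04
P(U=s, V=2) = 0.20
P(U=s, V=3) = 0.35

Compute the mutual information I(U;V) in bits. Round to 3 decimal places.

Marginals: p(U) = (0.4100, 0.5900), p(V) = (0.2700, 0.2200, 0.5100).
I(U;V) = H(U) + H(V) − H(U,V).
H(U) = 0.9765, H(V) = 1.4860, H(U,V) = 2.2038.
I(U;V) = 0.9765 + 1.4860 − 2.2038 = 0.259 bits.

0.259 bits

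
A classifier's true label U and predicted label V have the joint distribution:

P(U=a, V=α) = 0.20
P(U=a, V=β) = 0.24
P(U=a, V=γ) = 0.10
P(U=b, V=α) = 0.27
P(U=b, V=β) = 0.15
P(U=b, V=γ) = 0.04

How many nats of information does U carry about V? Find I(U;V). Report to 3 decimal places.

Marginals: p(U) = (0.5400, 0.4600), p(V) = (0.4700, 0.3900, 0.1400).
I(U;V) = Σ p(x,y)·ln[p(x,y)/(p(x)p(y))].
  (a,α): 0.20·ln(0.7880) = -0.0476
  (a,β): 0.24·ln(1.1396) = 0.0314
  (a,γ): 0.10·ln(1.3228) = 0.0280
  (b,α): 0.27·ln(1.2488) = 0.0600
  (b,β): 0.15·ln(0.8361) = -0.0268
  (b,γ): 0.04·ln(0.6211) = -0.0190
Sum = 0.026 nats.

0.026 nats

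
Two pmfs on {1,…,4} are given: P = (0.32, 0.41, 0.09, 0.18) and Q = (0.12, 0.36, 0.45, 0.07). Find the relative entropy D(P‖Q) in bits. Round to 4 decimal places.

0.5660 bits

D(P‖Q) = Σ p·log₂(p/q).
  0.32·log₂(0.32/0.12) = 0.45281
  0.41·log₂(0.41/0.36) = 0.07693
  0.09·log₂(0.09/0.45) = -0.20897
  0.18·log₂(0.18/0.07) = 0.24526
D(P‖Q) = 0.5660 bits.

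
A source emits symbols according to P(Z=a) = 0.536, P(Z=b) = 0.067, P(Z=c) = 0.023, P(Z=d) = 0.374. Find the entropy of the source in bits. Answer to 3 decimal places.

1.399 bits

H(Z) = −Σ p·log₂ p.
  −(0.536)·log₂(0.536) = 0.4822
  −(0.067)·log₂(0.067) = 0.2613
  −(0.023)·log₂(0.023) = 0.1252
  −(0.374)·log₂(0.374) = 0.5307
Sum: 0.4822 + 0.2613 + 0.1252 + 0.5307 = 1.399 bits.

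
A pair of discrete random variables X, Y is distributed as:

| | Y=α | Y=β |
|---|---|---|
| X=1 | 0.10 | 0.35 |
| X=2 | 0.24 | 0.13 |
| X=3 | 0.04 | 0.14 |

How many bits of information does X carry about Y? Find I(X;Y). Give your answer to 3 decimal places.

Marginals: p(X) = (0.4500, 0.3700, 0.1800), p(Y) = (0.3800, 0.6200).
I(X;Y) = Σ p(x,y)·log₂[p(x,y)/(p(x)p(y))].
  (1,α): 0.10·log₂(0.5848) = -0.0774
  (1,β): 0.35·log₂(1.2545) = 0.1145
  (2,α): 0.24·log₂(1.7070) = 0.1851
  (2,β): 0.13·log₂(0.5667) = -0.1065
  (3,α): 0.04·log₂(0.5848) = -0.0310
  (3,β): 0.14·log₂(1.2545) = 0.0458
Sum = 0.131 bits.

0.131 bits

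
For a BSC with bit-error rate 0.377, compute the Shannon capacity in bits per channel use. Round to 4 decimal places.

0.0441 bits

Binary symmetric channel: C = 1 − h₂(ε) where h₂ is the binary entropy function.
h₂(0.377) = −0.377·log₂0.377 − 0.623·log₂0.623 = 0.9559.
C = 1 − 0.9559 = 0.0441 bits per channel use.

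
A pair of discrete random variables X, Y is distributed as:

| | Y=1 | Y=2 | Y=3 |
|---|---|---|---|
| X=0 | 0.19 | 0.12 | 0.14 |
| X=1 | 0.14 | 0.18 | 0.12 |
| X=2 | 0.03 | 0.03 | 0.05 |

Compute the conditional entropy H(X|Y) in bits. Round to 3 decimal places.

1.366 bits

Marginals: p(X) = (0.4500, 0.4400, 0.1100), p(Y) = (0.3600, 0.3300, 0.3100).
H(X|Y) = Σ p(Y) · H(X|Y=·).
  Y=1: p=0.3600, H(X|Y=1) = 1.3152
  Y=2: p=0.3300, H(X|Y=2) = 1.3222
  Y=3: p=0.3100, H(X|Y=3) = 1.4725
Weighted sum = 1.366 bits.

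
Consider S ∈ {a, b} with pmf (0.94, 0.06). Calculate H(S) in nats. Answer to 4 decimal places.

H(S) = −Σ p·ln p.
  −(0.94)·ln(0.94) = 0.05816
  −(0.06)·ln(0.06) = 0.16880
Sum: 0.05816 + 0.16880 = 0.2270 nats.

0.2270 nats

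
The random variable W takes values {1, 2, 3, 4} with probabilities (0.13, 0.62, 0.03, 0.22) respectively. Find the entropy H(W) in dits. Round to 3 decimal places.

0.434 dits

H(W) = −Σ p·log₁₀ p.
  −(0.13)·log₁₀(0.13) = 0.1152
  −(0.62)·log₁₀(0.62) = 0.1287
  −(0.03)·log₁₀(0.03) = 0.0457
  −(0.22)·log₁₀(0.22) = 0.1447
Sum: 0.1152 + 0.1287 + 0.0457 + 0.1447 = 0.434 dits.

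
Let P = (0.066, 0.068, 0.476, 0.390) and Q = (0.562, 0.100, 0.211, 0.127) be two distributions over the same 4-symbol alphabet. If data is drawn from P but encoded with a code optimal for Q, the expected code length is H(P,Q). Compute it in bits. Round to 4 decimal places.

H(P,Q) = −Σ p·log₂ q.
  −0.066·log₂(0.562) = 0.05487
  −0.068·log₂(0.100) = 0.22589
  −0.476·log₂(0.211) = 1.06847
  −0.390·log₂(0.127) = 1.16107
H(P,Q) = 2.5103 bits.

2.5103 bits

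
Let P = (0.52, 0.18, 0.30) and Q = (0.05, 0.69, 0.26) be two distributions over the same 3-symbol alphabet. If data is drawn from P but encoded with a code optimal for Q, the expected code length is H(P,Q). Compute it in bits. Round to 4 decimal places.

H(P,Q) = −Σ p·log₂ q.
  −0.52·log₂(0.05) = 2.24740
  −0.18·log₂(0.69) = 0.09636
  −0.30·log₂(0.26) = 0.58302
H(P,Q) = 2.9268 bits.

2.9268 bits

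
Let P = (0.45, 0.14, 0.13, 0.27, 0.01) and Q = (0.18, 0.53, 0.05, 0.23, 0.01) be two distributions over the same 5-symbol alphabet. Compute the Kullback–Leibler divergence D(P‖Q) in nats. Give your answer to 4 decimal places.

0.3935 nats

D(P‖Q) = Σ p·ln(p/q).
  0.45·ln(0.45/0.18) = 0.41233
  0.14·ln(0.14/0.53) = -0.18637
  0.13·ln(0.13/0.05) = 0.12422
  0.27·ln(0.27/0.23) = 0.04329
  0.01·ln(0.01/0.01) = 0.00000
D(P‖Q) = 0.3935 nats.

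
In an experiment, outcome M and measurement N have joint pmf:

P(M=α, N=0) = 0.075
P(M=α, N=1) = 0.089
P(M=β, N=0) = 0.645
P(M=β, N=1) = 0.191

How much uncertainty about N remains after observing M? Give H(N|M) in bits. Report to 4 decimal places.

0.8113 bits

Marginals: p(M) = (0.1640, 0.8360), p(N) = (0.7200, 0.2800).
H(N|M) = Σ p(M) · H(N|M=·).
  M=α: p=0.1640, H(N|M=α) = 0.9947
  M=β: p=0.8360, H(N|M=β) = 0.7753
Weighted sum = 0.8113 bits.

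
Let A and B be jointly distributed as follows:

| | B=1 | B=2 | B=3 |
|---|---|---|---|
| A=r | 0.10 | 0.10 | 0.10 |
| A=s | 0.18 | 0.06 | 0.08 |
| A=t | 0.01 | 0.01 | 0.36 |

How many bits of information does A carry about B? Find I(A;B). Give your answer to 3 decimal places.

Marginals: p(A) = (0.3000, 0.3200, 0.3800), p(B) = (0.2900, 0.1700, 0.5400).
I(A;B) = H(A) + H(B) − H(A,B).
H(A) = 1.5776, H(B) = 1.4325, H(A,B) = 2.6404.
I(A;B) = 1.5776 + 1.4325 − 2.6404 = 0.370 bits.

0.370 bits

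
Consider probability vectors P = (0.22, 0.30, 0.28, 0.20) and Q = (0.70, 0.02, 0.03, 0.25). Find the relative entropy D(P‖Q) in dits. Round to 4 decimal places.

D(P‖Q) = Σ p·log₁₀(p/q).
  0.22·log₁₀(0.22/0.70) = -0.11059
  0.30·log₁₀(0.30/0.02) = 0.35283
  0.28·log₁₀(0.28/0.03) = 0.27161
  0.20·log₁₀(0.20/0.25) = -0.01938
D(P‖Q) = 0.4945 dits.

0.4945 dits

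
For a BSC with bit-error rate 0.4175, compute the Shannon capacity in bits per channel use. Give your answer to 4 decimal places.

Binary symmetric channel: C = 1 − h₂(ε) where h₂ is the binary entropy function.
h₂(0.4175) = −0.4175·log₂0.4175 − 0.5825·log₂0.5825 = 0.9803.
C = 1 − 0.9803 = 0.0197 bits per channel use.

0.0197 bits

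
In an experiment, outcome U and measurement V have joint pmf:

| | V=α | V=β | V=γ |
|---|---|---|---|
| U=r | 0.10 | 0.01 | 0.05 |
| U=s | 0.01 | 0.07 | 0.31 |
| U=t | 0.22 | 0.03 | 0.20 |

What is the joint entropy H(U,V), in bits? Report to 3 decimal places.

2.570 bits

H(U,V) = −Σ p(x,y)·log₂ p(x,y) over all 9 cells.
  cell (r,α): −0.10·log₂0.10 = 0.3322
  cell (r,β): −0.01·log₂0.01 = 0.0664
  cell (r,γ): −0.05·log₂0.05 = 0.2161
  cell (s,α): −0.01·log₂0.01 = 0.0664
  cell (s,β): −0.07·log₂0.07 = 0.2686
  cell (s,γ): −0.31·log₂0.31 = 0.5238
  cell (t,α): −0.22·log₂0.22 = 0.4806
  cell (t,β): −0.03·log₂0.03 = 0.1518
  cell (t,γ): −0.20·log₂0.20 = 0.4644
Sum = 2.570 bits.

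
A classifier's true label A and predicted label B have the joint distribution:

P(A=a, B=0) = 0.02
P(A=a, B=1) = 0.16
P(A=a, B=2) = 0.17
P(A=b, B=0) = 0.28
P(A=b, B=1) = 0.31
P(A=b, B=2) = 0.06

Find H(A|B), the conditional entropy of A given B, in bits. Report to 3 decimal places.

0.731 bits

Chain rule: H(A|B) = H(A,B) − H(B).
Marginals: p(A) = (0.3500, 0.6500), p(B) = (0.3000, 0.4700, 0.2300).
H(A,B) = 2.2520 bits; H(B) = 1.5207 bits.
H(A|B) = 2.2520 − 1.5207 = 0.731 bits.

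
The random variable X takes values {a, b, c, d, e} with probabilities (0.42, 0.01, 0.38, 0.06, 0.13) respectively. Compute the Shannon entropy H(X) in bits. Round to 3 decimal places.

1.749 bits

H(X) = −Σ p·log₂ p.
  −(0.42)·log₂(0.42) = 0.5256
  −(0.01)·log₂(0.01) = 0.0664
  −(0.38)·log₂(0.38) = 0.5305
  −(0.06)·log₂(0.06) = 0.2435
  −(0.13)·log₂(0.13) = 0.3826
Sum: 0.5256 + 0.0664 + 0.5305 + 0.2435 + 0.3826 = 1.749 bits.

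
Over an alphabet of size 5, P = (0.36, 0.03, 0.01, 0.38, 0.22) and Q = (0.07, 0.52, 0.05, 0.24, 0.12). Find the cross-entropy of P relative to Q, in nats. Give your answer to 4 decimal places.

H(P,Q) = −Σ p·ln q.
  −0.36·ln(0.07) = 0.95733
  −0.03·ln(0.52) = 0.01962
  −0.01·ln(0.05) = 0.02996
  −0.38·ln(0.24) = 0.54230
  −0.22·ln(0.12) = 0.46646
H(P,Q) = 2.0157 nats.

2.0157 nats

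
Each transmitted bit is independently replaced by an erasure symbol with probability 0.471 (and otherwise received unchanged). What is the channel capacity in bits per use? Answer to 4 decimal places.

0.5290 bits

Binary erasure channel: capacity C = 1 − ε.
C = 1 − 0.471 = 0.5290 bits per channel use.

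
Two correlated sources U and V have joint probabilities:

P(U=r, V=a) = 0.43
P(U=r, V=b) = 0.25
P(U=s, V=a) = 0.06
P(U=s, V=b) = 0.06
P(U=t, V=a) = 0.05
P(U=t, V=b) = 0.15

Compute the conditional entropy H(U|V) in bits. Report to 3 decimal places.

1.142 bits

Marginals: p(U) = (0.6800, 0.1200, 0.2000), p(V) = (0.5400, 0.4600).
H(U|V) = Σ p(V) · H(U|V=·).
  V=a: p=0.5400, H(U|V=a) = 0.9318
  V=b: p=0.4600, H(U|V=b) = 1.3886
Weighted sum = 1.142 bits.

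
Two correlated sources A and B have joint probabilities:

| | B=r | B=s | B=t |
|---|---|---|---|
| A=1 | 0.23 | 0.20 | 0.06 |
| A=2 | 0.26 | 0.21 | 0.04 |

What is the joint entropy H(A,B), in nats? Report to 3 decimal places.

H(A,B) = −Σ p(x,y)·ln p(x,y) over all 6 cells.
  cell (1,r): −0.23·ln0.23 = 0.3380
  cell (1,s): −0.20·ln0.20 = 0.3219
  cell (1,t): −0.06·ln0.06 = 0.1688
  cell (2,r): −0.26·ln0.26 = 0.3502
  cell (2,s): −0.21·ln0.21 = 0.3277
  cell (2,t): −0.04·ln0.04 = 0.1288
Sum = 1.635 nats.

1.635 nats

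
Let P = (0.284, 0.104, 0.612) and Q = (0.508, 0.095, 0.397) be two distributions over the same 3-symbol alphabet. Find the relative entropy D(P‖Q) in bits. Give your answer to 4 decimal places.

0.1575 bits

D(P‖Q) = Σ p·log₂(p/q).
  0.284·log₂(0.284/0.508) = -0.23826
  0.104·log₂(0.104/0.095) = 0.01358
  0.612·log₂(0.612/0.397) = 0.38213
D(P‖Q) = 0.1575 bits.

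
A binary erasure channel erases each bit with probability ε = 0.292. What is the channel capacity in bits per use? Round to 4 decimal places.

Binary erasure channel: capacity C = 1 − ε.
C = 1 − 0.292 = 0.7080 bits per channel use.

0.7080 bits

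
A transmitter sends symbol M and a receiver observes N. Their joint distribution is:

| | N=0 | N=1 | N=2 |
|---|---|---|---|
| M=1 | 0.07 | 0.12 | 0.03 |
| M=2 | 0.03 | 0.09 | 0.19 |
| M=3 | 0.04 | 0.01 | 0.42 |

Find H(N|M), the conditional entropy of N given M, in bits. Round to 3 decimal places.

0.969 bits

Marginals: p(M) = (0.2200, 0.3100, 0.4700), p(N) = (0.1400, 0.2200, 0.6400).
H(N|M) = Σ p(M) · H(N|M=·).
  M=1: p=0.2200, H(N|M=1) = 1.3946
  M=2: p=0.3100, H(N|M=2) = 1.2769
  M=3: p=0.4700, H(N|M=3) = 0.5657
Weighted sum = 0.969 bits.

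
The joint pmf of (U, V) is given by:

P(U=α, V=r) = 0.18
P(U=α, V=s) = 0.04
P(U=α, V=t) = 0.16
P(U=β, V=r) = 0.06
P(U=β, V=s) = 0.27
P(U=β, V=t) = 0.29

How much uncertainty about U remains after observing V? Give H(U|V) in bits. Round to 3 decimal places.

Marginals: p(U) = (0.3800, 0.6200), p(V) = (0.2400, 0.3100, 0.4500).
H(U|V) = Σ p(V) · H(U|V=·).
  V=r: p=0.2400, H(U|V=r) = 0.8113
  V=s: p=0.3100, H(U|V=s) = 0.5548
  V=t: p=0.4500, H(U|V=t) = 0.9389
Weighted sum = 0.789 bits.

0.789 bits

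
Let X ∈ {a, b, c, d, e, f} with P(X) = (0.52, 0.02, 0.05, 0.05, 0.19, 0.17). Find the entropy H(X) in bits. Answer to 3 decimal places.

1.925 bits

H(X) = −Σ p·log₂ p.
  −(0.52)·log₂(0.52) = 0.4906
  −(0.02)·log₂(0.02) = 0.1129
  −(0.05)·log₂(0.05) = 0.2161
  −(0.05)·log₂(0.05) = 0.2161
  −(0.19)·log₂(0.19) = 0.4552
  −(0.17)·log₂(0.17) = 0.4346
Sum: 0.4906 + 0.1129 + 0.2161 + 0.2161 + 0.4552 + 0.4346 = 1.925 bits.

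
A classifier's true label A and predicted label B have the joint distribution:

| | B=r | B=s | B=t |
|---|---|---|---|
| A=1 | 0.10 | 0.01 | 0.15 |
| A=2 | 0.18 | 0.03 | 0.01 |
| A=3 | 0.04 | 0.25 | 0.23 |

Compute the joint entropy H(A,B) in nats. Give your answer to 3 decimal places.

1.834 nats

H(A,B) = −Σ p(x,y)·ln p(x,y) over all 9 cells.
  cell (1,r): −0.10·ln0.10 = 0.2303
  cell (1,s): −0.01·ln0.01 = 0.0461
  cell (1,t): −0.15·ln0.15 = 0.2846
  cell (2,r): −0.18·ln0.18 = 0.3087
  cell (2,s): −0.03·ln0.03 = 0.1052
  cell (2,t): −0.01·ln0.01 = 0.0461
  cell (3,r): −0.04·ln0.04 = 0.1288
  cell (3,s): −0.25·ln0.25 = 0.3466
  cell (3,t): −0.23·ln0.23 = 0.3380
Sum = 1.834 nats.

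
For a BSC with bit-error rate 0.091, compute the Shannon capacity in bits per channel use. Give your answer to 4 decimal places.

Binary symmetric channel: C = 1 − h₂(ε) where h₂ is the binary entropy function.
h₂(0.091) = −0.091·log₂0.091 − 0.909·log₂0.909 = 0.4398.
C = 1 − 0.4398 = 0.5602 bits per channel use.

0.5602 bits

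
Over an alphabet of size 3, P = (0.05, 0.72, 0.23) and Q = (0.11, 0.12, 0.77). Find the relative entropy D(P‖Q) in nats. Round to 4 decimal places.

0.9727 nats

D(P‖Q) = Σ p·ln(p/q).
  0.05·ln(0.05/0.11) = -0.03942
  0.72·ln(0.72/0.12) = 1.29007
  0.23·ln(0.23/0.77) = -0.27791
D(P‖Q) = 0.9727 nats.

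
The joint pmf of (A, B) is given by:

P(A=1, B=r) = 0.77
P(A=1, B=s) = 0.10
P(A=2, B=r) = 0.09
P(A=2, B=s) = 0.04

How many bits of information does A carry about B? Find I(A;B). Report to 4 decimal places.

Marginals: p(A) = (0.8700, 0.1300), p(B) = (0.8600, 0.1400).
I(A;B) = Σ p(x,y)·log₂[p(x,y)/(p(x)p(y))].
  (1,r): 0.77·log₂(1.0291) = 0.03190
  (1,s): 0.10·log₂(0.8210) = -0.02845
  (2,r): 0.09·log₂(0.8050) = -0.02816
  (2,s): 0.04·log₂(2.1978) = 0.04544
Sum = 0.0207 bits.

0.0207 bits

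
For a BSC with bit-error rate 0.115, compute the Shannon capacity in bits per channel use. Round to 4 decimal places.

Binary symmetric channel: C = 1 − h₂(ε) where h₂ is the binary entropy function.
h₂(0.115) = −0.115·log₂0.115 − 0.885·log₂0.885 = 0.5148.
C = 1 − 0.5148 = 0.4852 bits per channel use.

0.4852 bits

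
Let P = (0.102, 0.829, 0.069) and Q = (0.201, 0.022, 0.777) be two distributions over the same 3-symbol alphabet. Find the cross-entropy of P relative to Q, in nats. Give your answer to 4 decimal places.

H(P,Q) = −Σ p·ln q.
  −0.102·ln(0.201) = 0.16365
  −0.829·ln(0.022) = 3.16405
  −0.069·ln(0.777) = 0.01741
H(P,Q) = 3.3451 nats.

3.3451 nats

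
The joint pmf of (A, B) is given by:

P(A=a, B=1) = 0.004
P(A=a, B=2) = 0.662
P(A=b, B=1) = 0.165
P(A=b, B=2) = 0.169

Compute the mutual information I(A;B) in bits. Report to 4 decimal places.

0.2862 bits

Marginals: p(A) = (0.6660, 0.3340), p(B) = (0.1690, 0.8310).
I(A;B) = H(A) + H(B) − H(A,B).
H(A) = 0.9190, H(B) = 0.6554, H(A,B) = 1.2882.
I(A;B) = 0.9190 + 0.6554 − 1.2882 = 0.2862 bits.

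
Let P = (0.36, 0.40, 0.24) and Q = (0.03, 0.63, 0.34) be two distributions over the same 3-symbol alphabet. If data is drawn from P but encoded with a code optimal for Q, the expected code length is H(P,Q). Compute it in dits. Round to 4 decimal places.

H(P,Q) = −Σ p·log₁₀ q.
  −0.36·log₁₀(0.03) = 0.54824
  −0.40·log₁₀(0.63) = 0.08026
  −0.24·log₁₀(0.34) = 0.11245
H(P,Q) = 0.7409 dits.

0.7409 dits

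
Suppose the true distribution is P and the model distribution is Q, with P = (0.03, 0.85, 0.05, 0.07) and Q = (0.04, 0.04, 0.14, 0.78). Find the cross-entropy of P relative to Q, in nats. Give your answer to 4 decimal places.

H(P,Q) = −Σ p·ln q.
  −0.03·ln(0.04) = 0.09657
  −0.85·ln(0.04) = 2.73604
  −0.05·ln(0.14) = 0.09831
  −0.07·ln(0.78) = 0.01739
H(P,Q) = 2.9483 nats.

2.9483 nats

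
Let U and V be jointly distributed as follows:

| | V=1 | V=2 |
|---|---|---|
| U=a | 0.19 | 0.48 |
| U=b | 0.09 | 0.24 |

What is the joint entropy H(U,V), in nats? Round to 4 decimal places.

H(U,V) = −Σ p(x,y)·ln p(x,y) over all 4 cells.
  cell (a,1): −0.19·ln0.19 = 0.31554
  cell (a,2): −0.48·ln0.48 = 0.35231
  cell (b,1): −0.09·ln0.09 = 0.21672
  cell (b,2): −0.24·ln0.24 = 0.34251
Sum = 1.2271 nats.

1.2271 nats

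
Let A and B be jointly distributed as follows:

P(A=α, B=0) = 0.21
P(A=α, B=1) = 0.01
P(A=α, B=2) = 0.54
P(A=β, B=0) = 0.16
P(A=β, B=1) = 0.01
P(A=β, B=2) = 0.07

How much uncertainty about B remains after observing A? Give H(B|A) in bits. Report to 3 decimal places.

0.982 bits

Chain rule: H(B|A) = H(A,B) − H(A).
Marginals: p(A) = (0.7600, 0.2400), p(B) = (0.3700, 0.0200, 0.6100).
H(A,B) = 1.7773 bits; H(A) = 0.7950 bits.
H(B|A) = 1.7773 − 0.7950 = 0.982 bits.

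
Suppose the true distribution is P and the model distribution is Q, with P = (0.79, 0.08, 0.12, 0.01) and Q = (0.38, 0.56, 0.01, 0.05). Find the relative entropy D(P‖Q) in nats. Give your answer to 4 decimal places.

0.7046 nats

D(P‖Q) = Σ p·ln(p/q).
  0.79·ln(0.79/0.38) = 0.57817
  0.08·ln(0.08/0.56) = -0.15567
  0.12·ln(0.12/0.01) = 0.29819
  0.01·ln(0.01/0.05) = -0.01609
D(P‖Q) = 0.7046 nats.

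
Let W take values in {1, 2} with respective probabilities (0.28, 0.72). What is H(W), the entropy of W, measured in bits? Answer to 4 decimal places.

0.8555 bits

H(W) = −Σ p·log₂ p.
  −(0.28)·log₂(0.28) = 0.51422
  −(0.72)·log₂(0.72) = 0.34123
Sum: 0.51422 + 0.34123 = 0.8555 bits.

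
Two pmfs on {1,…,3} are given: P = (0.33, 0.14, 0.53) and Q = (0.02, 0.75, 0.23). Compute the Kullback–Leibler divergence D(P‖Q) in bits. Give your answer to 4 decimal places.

1.6340 bits

D(P‖Q) = Σ p·log₂(p/q).
  0.33·log₂(0.33/0.02) = 1.33465
  0.14·log₂(0.14/0.75) = -0.33900
  0.53·log₂(0.53/0.23) = 0.63831
D(P‖Q) = 1.6340 bits.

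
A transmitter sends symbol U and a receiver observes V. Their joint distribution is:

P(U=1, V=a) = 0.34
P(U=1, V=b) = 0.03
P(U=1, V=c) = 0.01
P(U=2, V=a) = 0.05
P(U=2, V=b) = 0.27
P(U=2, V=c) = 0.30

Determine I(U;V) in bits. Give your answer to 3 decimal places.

Marginals: p(U) = (0.3800, 0.6200), p(V) = (0.3900, 0.3000, 0.3100).
I(U;V) = Σ p(x,y)·log₂[p(x,y)/(p(x)p(y))].
  (1,a): 0.34·log₂(2.2942) = 0.4073
  (1,b): 0.03·log₂(0.2632) = -0.0578
  (1,c): 0.01·log₂(0.0849) = -0.0356
  (2,a): 0.05·log₂(0.2068) = -0.1137
  (2,b): 0.27·log₂(1.4516) = 0.1452
  (2,c): 0.30·log₂(1.5609) = 0.1927
Sum = 0.538 bits.

0.538 bits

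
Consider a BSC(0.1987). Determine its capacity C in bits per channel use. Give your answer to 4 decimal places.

Binary symmetric channel: C = 1 − h₂(ε) where h₂ is the binary entropy function.
h₂(0.1987) = −0.1987·log₂0.1987 − 0.8013·log₂0.8013 = 0.7193.
C = 1 − 0.7193 = 0.2807 bits per channel use.

0.2807 bits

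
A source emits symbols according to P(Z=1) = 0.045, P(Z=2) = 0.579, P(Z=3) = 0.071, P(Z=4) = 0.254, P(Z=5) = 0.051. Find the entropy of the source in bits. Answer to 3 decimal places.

1.650 bits

H(Z) = −Σ p·log₂ p.
  −(0.045)·log₂(0.045) = 0.2013
  −(0.579)·log₂(0.579) = 0.4565
  −(0.071)·log₂(0.071) = 0.2709
  −(0.254)·log₂(0.254) = 0.5022
  −(0.051)·log₂(0.051) = 0.2190
Sum: 0.2013 + 0.4565 + 0.2709 + 0.5022 + 0.2190 = 1.650 bits.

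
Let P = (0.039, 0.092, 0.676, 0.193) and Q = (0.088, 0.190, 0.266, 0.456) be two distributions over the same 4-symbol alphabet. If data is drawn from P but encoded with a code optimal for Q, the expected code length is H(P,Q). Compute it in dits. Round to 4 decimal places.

0.5621 dits

H(P,Q) = −Σ p·log₁₀ q.
  −0.039·log₁₀(0.088) = 0.04117
  −0.092·log₁₀(0.190) = 0.06635
  −0.676·log₁₀(0.266) = 0.38878
  −0.193·log₁₀(0.456) = 0.06582
H(P,Q) = 0.5621 dits.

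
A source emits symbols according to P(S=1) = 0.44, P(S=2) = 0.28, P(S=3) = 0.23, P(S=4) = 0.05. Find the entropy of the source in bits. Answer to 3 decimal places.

1.739 bits

H(S) = −Σ p·log₂ p.
  −(0.44)·log₂(0.44) = 0.5211
  −(0.28)·log₂(0.28) = 0.5142
  −(0.23)·log₂(0.23) = 0.4877
  −(0.05)·log₂(0.05) = 0.2161
Sum: 0.5211 + 0.5142 + 0.4877 + 0.2161 = 1.739 bits.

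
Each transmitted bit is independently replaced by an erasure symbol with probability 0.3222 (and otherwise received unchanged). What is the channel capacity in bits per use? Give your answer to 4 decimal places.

0.6778 bits

Binary erasure channel: capacity C = 1 − ε.
C = 1 − 0.3222 = 0.6778 bits per channel use.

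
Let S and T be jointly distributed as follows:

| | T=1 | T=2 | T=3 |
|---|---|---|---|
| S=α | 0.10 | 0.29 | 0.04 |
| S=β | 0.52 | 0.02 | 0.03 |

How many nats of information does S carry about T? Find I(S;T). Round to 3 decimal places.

0.287 nats

Marginals: p(S) = (0.4300, 0.5700), p(T) = (0.6200, 0.3100, 0.0700).
I(S;T) = Σ p(x,y)·ln[p(x,y)/(p(x)p(y))].
  (α,1): 0.10·ln(0.3751) = -0.0981
  (α,2): 0.29·ln(2.1755) = 0.2254
  (α,3): 0.04·ln(1.3289) = 0.0114
  (β,1): 0.52·ln(1.4714) = 0.2008
  (β,2): 0.02·ln(0.1132) = -0.0436
  (β,3): 0.03·ln(0.7519) = -0.0086
Sum = 0.287 nats.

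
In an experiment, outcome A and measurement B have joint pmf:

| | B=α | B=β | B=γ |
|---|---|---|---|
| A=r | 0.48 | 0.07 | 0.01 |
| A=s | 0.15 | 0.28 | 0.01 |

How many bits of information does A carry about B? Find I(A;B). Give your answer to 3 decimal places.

Marginals: p(A) = (0.5600, 0.4400), p(B) = (0.6300, 0.3500, 0.0200).
I(A;B) = H(A) + H(B) − H(A,B).
H(A) = 0.9896, H(B) = 1.0629, H(A,B) = 1.8345.
I(A;B) = 0.9896 + 1.0629 − 1.8345 = 0.218 bits.

0.218 bits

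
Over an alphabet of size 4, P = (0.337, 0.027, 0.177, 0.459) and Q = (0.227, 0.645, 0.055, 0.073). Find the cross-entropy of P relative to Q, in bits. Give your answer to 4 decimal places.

3.2118 bits

H(P,Q) = −Σ p·log₂ q.
  −0.337·log₂(0.227) = 0.72092
  −0.027·log₂(0.645) = 0.01708
  −0.177·log₂(0.055) = 0.74064
  −0.459·log₂(0.073) = 1.73317
H(P,Q) = 3.2118 bits.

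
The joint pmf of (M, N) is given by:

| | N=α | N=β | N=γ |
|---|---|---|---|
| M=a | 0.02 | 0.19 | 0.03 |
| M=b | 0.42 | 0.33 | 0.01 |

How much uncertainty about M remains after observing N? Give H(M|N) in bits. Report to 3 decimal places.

0.642 bits

Marginals: p(M) = (0.2400, 0.7600), p(N) = (0.4400, 0.5200, 0.0400).
H(M|N) = Σ p(N) · H(M|N=·).
  N=α: p=0.4400, H(M|N=α) = 0.2668
  N=β: p=0.5200, H(M|N=β) = 0.9471
  N=γ: p=0.0400, H(M|N=γ) = 0.8113
Weighted sum = 0.642 bits.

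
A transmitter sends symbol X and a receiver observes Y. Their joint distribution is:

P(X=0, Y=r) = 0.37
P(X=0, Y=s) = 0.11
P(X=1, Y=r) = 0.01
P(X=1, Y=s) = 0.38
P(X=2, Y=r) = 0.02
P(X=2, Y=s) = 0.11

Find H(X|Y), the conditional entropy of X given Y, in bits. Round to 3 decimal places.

Marginals: p(X) = (0.4800, 0.3900, 0.1300), p(Y) = (0.4000, 0.6000).
H(X|Y) = Σ p(Y) · H(X|Y=·).
  Y=r: p=0.4000, H(X|Y=r) = 0.4532
  Y=s: p=0.6000, H(X|Y=s) = 1.3147
Weighted sum = 0.970 bits.

0.970 bits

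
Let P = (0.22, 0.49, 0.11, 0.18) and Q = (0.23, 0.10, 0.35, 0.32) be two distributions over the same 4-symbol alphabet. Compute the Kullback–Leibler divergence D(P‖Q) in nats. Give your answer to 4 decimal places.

0.5381 nats

D(P‖Q) = Σ p·ln(p/q).
  0.22·ln(0.22/0.23) = -0.00978
  0.49·ln(0.49/0.10) = 0.77873
  0.11·ln(0.11/0.35) = -0.12732
  0.18·ln(0.18/0.32) = -0.10357
D(P‖Q) = 0.5381 nats.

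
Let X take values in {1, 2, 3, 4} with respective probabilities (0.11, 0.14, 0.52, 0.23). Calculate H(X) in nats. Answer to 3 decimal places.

1.196 nats

H(X) = −Σ p·ln p.
  −(0.11)·ln(0.11) = 0.2428
  −(0.14)·ln(0.14) = 0.2753
  −(0.52)·ln(0.52) = 0.3400
  −(0.23)·ln(0.23) = 0.3380
Sum: 0.2428 + 0.2753 + 0.3400 + 0.3380 = 1.196 nats.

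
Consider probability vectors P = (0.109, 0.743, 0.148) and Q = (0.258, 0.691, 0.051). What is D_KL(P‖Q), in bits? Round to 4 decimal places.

0.1698 bits

D(P‖Q) = Σ p·log₂(p/q).
  0.109·log₂(0.109/0.258) = -0.13549
  0.743·log₂(0.743/0.691) = 0.07777
  0.148·log₂(0.148/0.051) = 0.22748
D(P‖Q) = 0.1698 bits.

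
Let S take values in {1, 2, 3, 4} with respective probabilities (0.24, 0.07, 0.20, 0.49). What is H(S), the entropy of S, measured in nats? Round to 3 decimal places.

1.200 nats

H(S) = −Σ p·ln p.
  −(0.24)·ln(0.24) = 0.3425
  −(0.07)·ln(0.07) = 0.1861
  −(0.20)·ln(0.20) = 0.3219
  −(0.49)·ln(0.49) = 0.3495
Sum: 0.3425 + 0.1861 + 0.3219 + 0.3495 = 1.200 nats.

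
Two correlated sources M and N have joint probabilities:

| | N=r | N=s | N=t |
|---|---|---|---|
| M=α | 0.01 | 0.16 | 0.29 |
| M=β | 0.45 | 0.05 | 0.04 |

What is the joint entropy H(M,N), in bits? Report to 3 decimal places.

H(M,N) = −Σ p(x,y)·log₂ p(x,y) over all 6 cells.
  cell (α,r): −0.01·log₂0.01 = 0.0664
  cell (α,s): −0.16·log₂0.16 = 0.4230
  cell (α,t): −0.29·log₂0.29 = 0.5179
  cell (β,r): −0.45·log₂0.45 = 0.5184
  cell (β,s): −0.05·log₂0.05 = 0.2161
  cell (β,t): −0.04·log₂0.04 = 0.1858
Sum = 1.928 bits.

1.928 bits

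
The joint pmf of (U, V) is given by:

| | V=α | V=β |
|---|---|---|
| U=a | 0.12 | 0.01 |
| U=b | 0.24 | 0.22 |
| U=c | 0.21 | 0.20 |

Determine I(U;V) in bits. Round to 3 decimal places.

0.066 bits

Marginals: p(U) = (0.1300, 0.4600, 0.4100), p(V) = (0.5700, 0.4300).
I(U;V) = Σ p(x,y)·log₂[p(x,y)/(p(x)p(y))].
  (a,α): 0.12·log₂(1.6194) = 0.0835
  (a,β): 0.01·log₂(0.1789) = -0.0248
  (b,α): 0.24·log₂(0.9153) = -0.0306
  (b,β): 0.22·log₂(1.1122) = 0.0338
  (c,α): 0.21·log₂(0.8986) = -0.0324
  (c,β): 0.20·log₂(1.1344) = 0.0364
Sum = 0.066 bits.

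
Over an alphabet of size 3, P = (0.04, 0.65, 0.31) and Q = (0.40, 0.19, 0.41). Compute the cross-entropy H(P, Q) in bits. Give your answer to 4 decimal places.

H(P,Q) = −Σ p·log₂ q.
  −0.04·log₂(0.40) = 0.05288
  −0.65·log₂(0.19) = 1.55735
  −0.31·log₂(0.41) = 0.39875
H(P,Q) = 2.0090 bits.

2.0090 bits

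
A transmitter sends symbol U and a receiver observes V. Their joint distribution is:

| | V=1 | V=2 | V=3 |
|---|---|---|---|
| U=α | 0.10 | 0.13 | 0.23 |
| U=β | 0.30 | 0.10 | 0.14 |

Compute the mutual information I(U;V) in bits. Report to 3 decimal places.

0.090 bits

Marginals: p(U) = (0.4600, 0.5400), p(V) = (0.4000, 0.2300, 0.3700).
I(U;V) = H(U) + H(V) − H(U,V).
H(U) = 0.9954, H(V) = 1.5472, H(U,V) = 2.4529.
I(U;V) = 0.9954 + 1.5472 − 2.4529 = 0.090 bits.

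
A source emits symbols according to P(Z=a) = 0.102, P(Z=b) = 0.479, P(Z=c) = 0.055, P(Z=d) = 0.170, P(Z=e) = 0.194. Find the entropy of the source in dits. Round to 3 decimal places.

0.593 dits

H(Z) = −Σ p·log₁₀ p.
  −(0.102)·log₁₀(0.102) = 0.1011
  −(0.479)·log₁₀(0.479) = 0.1531
  −(0.055)·log₁₀(0.055) = 0.0693
  −(0.170)·log₁₀(0.170) = 0.1308
  −(0.194)·log₁₀(0.194) = 0.1382
Sum: 0.1011 + 0.1531 + 0.0693 + 0.1308 + 0.1382 = 0.593 dits.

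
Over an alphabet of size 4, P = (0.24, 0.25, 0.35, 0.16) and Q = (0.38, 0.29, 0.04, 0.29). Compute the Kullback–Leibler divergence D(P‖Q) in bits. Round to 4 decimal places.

0.7453 bits

D(P‖Q) = Σ p·log₂(p/q).
  0.24·log₂(0.24/0.38) = -0.15911
  0.25·log₂(0.25/0.29) = -0.05353
  0.35·log₂(0.35/0.04) = 1.09525
  0.16·log₂(0.16/0.29) = -0.13728
D(P‖Q) = 0.7453 bits.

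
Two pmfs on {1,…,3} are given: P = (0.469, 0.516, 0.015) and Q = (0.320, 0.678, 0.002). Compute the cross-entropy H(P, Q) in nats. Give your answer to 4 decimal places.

0.8281 nats

H(P,Q) = −Σ p·ln q.
  −0.469·ln(0.320) = 0.53439
  −0.516·ln(0.678) = 0.20052
  −0.015·ln(0.002) = 0.09322
H(P,Q) = 0.8281 nats.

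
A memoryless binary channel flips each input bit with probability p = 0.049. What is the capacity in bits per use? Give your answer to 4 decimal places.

Binary symmetric channel: C = 1 − h₂(ε) where h₂ is the binary entropy function.
h₂(0.049) = −0.049·log₂0.049 − 0.951·log₂0.951 = 0.2821.
C = 1 − 0.2821 = 0.7179 bits per channel use.

0.7179 bits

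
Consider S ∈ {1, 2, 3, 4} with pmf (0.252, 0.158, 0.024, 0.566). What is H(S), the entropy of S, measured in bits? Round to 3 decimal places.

1.516 bits

H(S) = −Σ p·log₂ p.
  −(0.252)·log₂(0.252) = 0.5011
  −(0.158)·log₂(0.158) = 0.4206
  −(0.024)·log₂(0.024) = 0.1291
  −(0.566)·log₂(0.566) = 0.4648
Sum: 0.5011 + 0.4206 + 0.1291 + 0.4648 = 1.516 bits.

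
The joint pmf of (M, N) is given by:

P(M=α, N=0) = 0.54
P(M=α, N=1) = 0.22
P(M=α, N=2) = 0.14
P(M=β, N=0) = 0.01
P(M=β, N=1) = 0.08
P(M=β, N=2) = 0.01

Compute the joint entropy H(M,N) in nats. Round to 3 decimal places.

1.235 nats

H(M,N) = −Σ p(x,y)·ln p(x,y) over all 6 cells.
  cell (α,0): −0.54·ln0.54 = 0.3327
  cell (α,1): −0.22·ln0.22 = 0.3331
  cell (α,2): −0.14·ln0.14 = 0.2753
  cell (β,0): −0.01·ln0.01 = 0.0461
  cell (β,1): −0.08·ln0.08 = 0.2021
  cell (β,2): −0.01·ln0.01 = 0.0461
Sum = 1.235 nats.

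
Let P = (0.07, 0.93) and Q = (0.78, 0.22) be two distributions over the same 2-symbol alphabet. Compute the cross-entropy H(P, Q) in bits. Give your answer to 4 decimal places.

2.0566 bits

H(P,Q) = −Σ p·log₂ q.
  −0.07·log₂(0.78) = 0.02509
  −0.93·log₂(0.22) = 2.03151
H(P,Q) = 2.0566 bits.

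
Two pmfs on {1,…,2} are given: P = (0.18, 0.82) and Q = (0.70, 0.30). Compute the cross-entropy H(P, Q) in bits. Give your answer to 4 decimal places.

1.5169 bits

H(P,Q) = −Σ p·log₂ q.
  −0.18·log₂(0.70) = 0.09262
  −0.82·log₂(0.30) = 1.42431
H(P,Q) = 1.5169 bits.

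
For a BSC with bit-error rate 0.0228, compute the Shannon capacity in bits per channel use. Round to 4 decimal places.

0.8431 bits

Binary symmetric channel: C = 1 − h₂(ε) where h₂ is the binary entropy function.
h₂(0.0228) = −0.0228·log₂0.0228 − 0.9772·log₂0.9772 = 0.1569.
C = 1 − 0.1569 = 0.8431 bits per channel use.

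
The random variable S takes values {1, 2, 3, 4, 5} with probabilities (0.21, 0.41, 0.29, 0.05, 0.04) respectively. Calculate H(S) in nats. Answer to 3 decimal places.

1.331 nats

H(S) = −Σ p·ln p.
  −(0.21)·ln(0.21) = 0.3277
  −(0.41)·ln(0.41) = 0.3656
  −(0.29)·ln(0.29) = 0.3590
  −(0.05)·ln(0.05) = 0.1498
  −(0.04)·ln(0.04) = 0.1288
Sum: 0.3277 + 0.3656 + 0.3590 + 0.1498 + 0.1288 = 1.331 nats.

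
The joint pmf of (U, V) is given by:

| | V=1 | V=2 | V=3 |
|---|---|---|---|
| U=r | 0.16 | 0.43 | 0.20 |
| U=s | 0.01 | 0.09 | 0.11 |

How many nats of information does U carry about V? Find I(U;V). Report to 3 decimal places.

0.035 nats

Marginals: p(U) = (0.7900, 0.2100), p(V) = (0.1700, 0.5200, 0.3100).
I(U;V) = H(U) + H(V) − H(U,V).
H(U) = 0.5140, H(V) = 1.0043, H(U,V) = 1.4836.
I(U;V) = 0.5140 + 1.0043 − 1.4836 = 0.035 nats.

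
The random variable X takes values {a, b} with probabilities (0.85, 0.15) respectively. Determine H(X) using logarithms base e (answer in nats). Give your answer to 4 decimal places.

H(X) = −Σ p·ln p.
  −(0.85)·ln(0.85) = 0.13814
  −(0.15)·ln(0.15) = 0.28457
Sum: 0.13814 + 0.28457 = 0.4227 nats.

0.4227 nats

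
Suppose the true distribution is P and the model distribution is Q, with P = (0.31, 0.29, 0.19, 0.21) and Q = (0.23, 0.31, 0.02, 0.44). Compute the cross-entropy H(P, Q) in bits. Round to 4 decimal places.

H(P,Q) = −Σ p·log₂ q.
  −0.31·log₂(0.23) = 0.65729
  −0.29·log₂(0.31) = 0.49000
  −0.19·log₂(0.02) = 1.07233
  −0.21·log₂(0.44) = 0.24873
H(P,Q) = 2.4684 bits.

2.4684 bits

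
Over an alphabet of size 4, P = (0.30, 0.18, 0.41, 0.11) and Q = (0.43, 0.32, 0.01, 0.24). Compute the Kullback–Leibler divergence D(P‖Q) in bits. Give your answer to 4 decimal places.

D(P‖Q) = Σ p·log₂(p/q).
  0.30·log₂(0.30/0.43) = -0.15581
  0.18·log₂(0.18/0.32) = -0.14941
  0.41·log₂(0.41/0.01) = 2.19660
  0.11·log₂(0.11/0.24) = -0.12381
D(P‖Q) = 1.7676 bits.

1.7676 bits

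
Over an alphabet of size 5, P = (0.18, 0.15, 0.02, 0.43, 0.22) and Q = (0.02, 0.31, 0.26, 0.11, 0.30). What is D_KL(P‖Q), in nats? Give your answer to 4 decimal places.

D(P‖Q) = Σ p·ln(p/q).
  0.18·ln(0.18/0.02) = 0.39550
  0.15·ln(0.15/0.31) = -0.10889
  0.02·ln(0.02/0.26) = -0.05130
  0.43·ln(0.43/0.11) = 0.58622
  0.22·ln(0.22/0.30) = -0.06823
D(P‖Q) = 0.7533 nats.

0.7533 nats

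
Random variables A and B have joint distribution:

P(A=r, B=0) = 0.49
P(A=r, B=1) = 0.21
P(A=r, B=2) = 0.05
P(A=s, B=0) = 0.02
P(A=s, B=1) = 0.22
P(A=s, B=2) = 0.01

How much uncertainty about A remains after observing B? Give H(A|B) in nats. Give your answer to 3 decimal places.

0.409 nats

Chain rule: H(A|B) = H(A,B) − H(B).
Marginals: p(A) = (0.7500, 0.2500), p(B) = (0.5100, 0.4300, 0.0600).
H(A,B) = 1.2845 nats; H(B) = 0.8751 nats.
H(A|B) = 1.2845 − 0.8751 = 0.409 nats.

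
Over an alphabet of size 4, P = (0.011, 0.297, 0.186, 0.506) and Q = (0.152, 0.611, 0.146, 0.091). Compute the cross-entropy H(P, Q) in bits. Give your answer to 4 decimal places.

H(P,Q) = −Σ p·log₂ q.
  −0.011·log₂(0.152) = 0.02990
  −0.297·log₂(0.611) = 0.21109
  −0.186·log₂(0.146) = 0.51633
  −0.506·log₂(0.091) = 1.74974
H(P,Q) = 2.5071 bits.

2.5071 bits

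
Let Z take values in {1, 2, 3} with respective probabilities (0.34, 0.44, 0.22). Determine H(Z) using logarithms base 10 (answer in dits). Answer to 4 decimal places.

H(Z) = −Σ p·log₁₀ p.
  −(0.34)·log₁₀(0.34) = 0.15930
  −(0.44)·log₁₀(0.44) = 0.15688
  −(0.22)·log₁₀(0.22) = 0.14467
Sum: 0.15930 + 0.15688 + 0.14467 = 0.4608 dits.

0.4608 dits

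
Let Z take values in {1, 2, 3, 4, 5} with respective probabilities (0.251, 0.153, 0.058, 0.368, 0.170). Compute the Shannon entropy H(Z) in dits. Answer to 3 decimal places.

H(Z) = −Σ p·log₁₀ p.
  −(0.251)·log₁₀(0.251) = 0.1507
  −(0.153)·log₁₀(0.153) = 0.1247
  −(0.058)·log₁₀(0.058) = 0.0717
  −(0.368)·log₁₀(0.368) = 0.1598
  −(0.170)·log₁₀(0.170) = 0.1308
Sum: 0.1507 + 0.1247 + 0.0717 + 0.1598 + 0.1308 = 0.638 dits.

0.638 dits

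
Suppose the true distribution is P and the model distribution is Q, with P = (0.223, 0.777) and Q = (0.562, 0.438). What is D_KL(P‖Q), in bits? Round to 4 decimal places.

0.3452 bits

D(P‖Q) = Σ p·log₂(p/q).
  0.223·log₂(0.223/0.562) = -0.29738
  0.777·log₂(0.777/0.438) = 0.64257
D(P‖Q) = 0.3452 bits.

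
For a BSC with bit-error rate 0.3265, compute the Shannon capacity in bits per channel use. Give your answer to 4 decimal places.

0.0887 bits

Binary symmetric channel: C = 1 − h₂(ε) where h₂ is the binary entropy function.
h₂(0.3265) = −0.3265·log₂0.3265 − 0.6735·log₂0.6735 = 0.9113.
C = 1 − 0.9113 = 0.0887 bits per channel use.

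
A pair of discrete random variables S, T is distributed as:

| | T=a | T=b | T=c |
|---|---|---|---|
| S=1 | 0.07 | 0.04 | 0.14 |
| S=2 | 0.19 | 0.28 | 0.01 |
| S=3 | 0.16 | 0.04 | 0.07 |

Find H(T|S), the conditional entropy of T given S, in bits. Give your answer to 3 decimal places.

Chain rule: H(T|S) = H(S,T) − H(S).
Marginals: p(S) = (0.2500, 0.4800, 0.2700), p(T) = (0.4200, 0.3600, 0.2200).
H(S,T) = 2.7646 bits; H(S) = 1.5183 bits.
H(T|S) = 2.7646 − 1.5183 = 1.246 bits.

1.246 bits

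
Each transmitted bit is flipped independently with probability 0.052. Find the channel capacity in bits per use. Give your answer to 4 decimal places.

Binary symmetric channel: C = 1 − h₂(ε) where h₂ is the binary entropy function.
h₂(0.052) = −0.052·log₂0.052 − 0.948·log₂0.948 = 0.2948.
C = 1 − 0.2948 = 0.7052 bits per channel use.

0.7052 bits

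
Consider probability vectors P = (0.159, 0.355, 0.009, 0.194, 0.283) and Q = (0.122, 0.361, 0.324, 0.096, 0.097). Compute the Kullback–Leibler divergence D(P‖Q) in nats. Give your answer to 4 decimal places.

0.4434 nats

D(P‖Q) = Σ p·ln(p/q).
  0.159·ln(0.159/0.122) = 0.04212
  0.355·ln(0.355/0.361) = -0.00595
  0.009·ln(0.009/0.324) = -0.03225
  0.194·ln(0.194/0.096) = 0.13648
  0.283·ln(0.283/0.097) = 0.30302
D(P‖Q) = 0.4434 nats.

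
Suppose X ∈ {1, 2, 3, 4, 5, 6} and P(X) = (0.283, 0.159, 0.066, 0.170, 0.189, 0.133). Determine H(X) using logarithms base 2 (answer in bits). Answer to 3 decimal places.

H(X) = −Σ p·log₂ p.
  −(0.283)·log₂(0.283) = 0.5154
  −(0.159)·log₂(0.159) = 0.4218
  −(0.066)·log₂(0.066) = 0.2588
  −(0.170)·log₂(0.170) = 0.4346
  −(0.189)·log₂(0.189) = 0.4543
  −(0.133)·log₂(0.133) = 0.3871
Sum: 0.5154 + 0.4218 + 0.2588 + 0.4346 + 0.4543 + 0.3871 = 2.472 bits.

2.472 bits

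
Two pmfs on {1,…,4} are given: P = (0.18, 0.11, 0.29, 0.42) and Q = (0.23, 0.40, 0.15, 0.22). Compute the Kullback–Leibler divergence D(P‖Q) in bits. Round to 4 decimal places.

0.3991 bits

D(P‖Q) = Σ p·log₂(p/q).
  0.18·log₂(0.18/0.23) = -0.06365
  0.11·log₂(0.11/0.40) = -0.20487
  0.29·log₂(0.29/0.15) = 0.27582
  0.42·log₂(0.42/0.22) = 0.39181
D(P‖Q) = 0.3991 bits.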